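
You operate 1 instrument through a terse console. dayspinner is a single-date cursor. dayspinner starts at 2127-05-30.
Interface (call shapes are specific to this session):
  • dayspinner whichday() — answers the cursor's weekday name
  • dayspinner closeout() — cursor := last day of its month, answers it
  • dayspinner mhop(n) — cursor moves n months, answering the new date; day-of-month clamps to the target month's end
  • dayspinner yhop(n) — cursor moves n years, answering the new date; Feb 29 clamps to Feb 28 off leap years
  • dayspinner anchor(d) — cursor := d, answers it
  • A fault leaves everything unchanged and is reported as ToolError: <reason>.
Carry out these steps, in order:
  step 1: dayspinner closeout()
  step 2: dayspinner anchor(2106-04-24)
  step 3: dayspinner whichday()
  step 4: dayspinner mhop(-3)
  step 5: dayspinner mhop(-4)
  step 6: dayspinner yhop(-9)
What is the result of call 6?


Then dayspinner closeout, and see 2127-05-31.
I try dayspinner anchor on 2106-04-24, yielding 2106-04-24.
Invoking dayspinner whichday, and see Saturday.
Next I call dayspinner mhop on -3, and see 2106-01-24.
Now I run dayspinner mhop on -4: 2105-09-24.
I call dayspinner yhop on -9, → 2096-09-24.

Answer: 2096-09-24


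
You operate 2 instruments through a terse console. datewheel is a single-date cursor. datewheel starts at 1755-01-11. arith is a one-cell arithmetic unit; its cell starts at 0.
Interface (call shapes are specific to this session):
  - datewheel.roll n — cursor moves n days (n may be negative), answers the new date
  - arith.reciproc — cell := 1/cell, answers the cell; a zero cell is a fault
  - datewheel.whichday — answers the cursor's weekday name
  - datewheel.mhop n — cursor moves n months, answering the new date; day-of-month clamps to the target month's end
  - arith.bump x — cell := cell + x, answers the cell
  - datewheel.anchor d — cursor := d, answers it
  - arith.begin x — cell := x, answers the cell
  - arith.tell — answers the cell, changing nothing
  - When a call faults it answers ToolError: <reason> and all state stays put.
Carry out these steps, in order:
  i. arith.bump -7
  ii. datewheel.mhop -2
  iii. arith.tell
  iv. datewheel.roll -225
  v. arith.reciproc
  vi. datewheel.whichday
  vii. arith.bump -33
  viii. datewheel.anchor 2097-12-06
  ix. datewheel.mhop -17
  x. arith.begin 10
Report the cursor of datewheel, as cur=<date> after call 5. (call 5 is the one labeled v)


Step: bump[x: -7]
Result: -7
Step: mhop[n: -2]
Result: 1754-11-11
Step: tell[]
Result: -7
Step: roll[n: -225]
Result: 1754-03-31
Step: reciproc[]
Result: -1/7
Step: whichday[]
Result: Sunday
Step: bump[x: -33]
Result: -232/7
Step: anchor[d: 2097-12-06]
Result: 2097-12-06
Step: mhop[n: -17]
Result: 2096-07-06
Step: begin[x: 10]
Result: 10

Answer: cur=1754-03-31


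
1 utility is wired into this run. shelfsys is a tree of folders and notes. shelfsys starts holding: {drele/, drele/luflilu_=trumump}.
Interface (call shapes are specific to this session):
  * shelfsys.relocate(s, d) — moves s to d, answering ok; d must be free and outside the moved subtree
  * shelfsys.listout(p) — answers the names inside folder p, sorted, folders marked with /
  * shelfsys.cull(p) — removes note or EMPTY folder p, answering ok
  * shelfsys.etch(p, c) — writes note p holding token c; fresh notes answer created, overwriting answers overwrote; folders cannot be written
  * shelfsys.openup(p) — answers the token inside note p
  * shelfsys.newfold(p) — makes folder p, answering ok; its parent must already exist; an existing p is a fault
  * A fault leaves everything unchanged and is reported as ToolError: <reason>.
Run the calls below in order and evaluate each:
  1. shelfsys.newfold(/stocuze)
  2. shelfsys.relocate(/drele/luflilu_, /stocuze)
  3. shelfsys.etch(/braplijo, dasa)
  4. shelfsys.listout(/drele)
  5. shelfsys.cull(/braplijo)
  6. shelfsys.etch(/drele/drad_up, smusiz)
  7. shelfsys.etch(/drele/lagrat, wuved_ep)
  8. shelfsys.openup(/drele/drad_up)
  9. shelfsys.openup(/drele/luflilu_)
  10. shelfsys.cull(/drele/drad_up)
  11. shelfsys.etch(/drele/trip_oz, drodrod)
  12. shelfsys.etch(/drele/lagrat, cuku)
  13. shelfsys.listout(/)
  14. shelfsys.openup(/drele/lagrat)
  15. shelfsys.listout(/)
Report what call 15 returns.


Answer: [drele/, stocuze/]

Derivation:
! shelfsys.newfold(p='/stocuze') => ok
! shelfsys.relocate(s='/drele/luflilu_', d='/stocuze') => ToolError: exists
! shelfsys.etch(p='/braplijo', c='dasa') => created
! shelfsys.listout(p='/drele') => [luflilu_]
! shelfsys.cull(p='/braplijo') => ok
! shelfsys.etch(p='/drele/drad_up', c='smusiz') => created
! shelfsys.etch(p='/drele/lagrat', c='wuved_ep') => created
! shelfsys.openup(p='/drele/drad_up') => smusiz
! shelfsys.openup(p='/drele/luflilu_') => trumump
! shelfsys.cull(p='/drele/drad_up') => ok
! shelfsys.etch(p='/drele/trip_oz', c='drodrod') => created
! shelfsys.etch(p='/drele/lagrat', c='cuku') => overwrote
! shelfsys.listout(p='/') => [drele/, stocuze/]
! shelfsys.openup(p='/drele/lagrat') => cuku
! shelfsys.listout(p='/') => [drele/, stocuze/]


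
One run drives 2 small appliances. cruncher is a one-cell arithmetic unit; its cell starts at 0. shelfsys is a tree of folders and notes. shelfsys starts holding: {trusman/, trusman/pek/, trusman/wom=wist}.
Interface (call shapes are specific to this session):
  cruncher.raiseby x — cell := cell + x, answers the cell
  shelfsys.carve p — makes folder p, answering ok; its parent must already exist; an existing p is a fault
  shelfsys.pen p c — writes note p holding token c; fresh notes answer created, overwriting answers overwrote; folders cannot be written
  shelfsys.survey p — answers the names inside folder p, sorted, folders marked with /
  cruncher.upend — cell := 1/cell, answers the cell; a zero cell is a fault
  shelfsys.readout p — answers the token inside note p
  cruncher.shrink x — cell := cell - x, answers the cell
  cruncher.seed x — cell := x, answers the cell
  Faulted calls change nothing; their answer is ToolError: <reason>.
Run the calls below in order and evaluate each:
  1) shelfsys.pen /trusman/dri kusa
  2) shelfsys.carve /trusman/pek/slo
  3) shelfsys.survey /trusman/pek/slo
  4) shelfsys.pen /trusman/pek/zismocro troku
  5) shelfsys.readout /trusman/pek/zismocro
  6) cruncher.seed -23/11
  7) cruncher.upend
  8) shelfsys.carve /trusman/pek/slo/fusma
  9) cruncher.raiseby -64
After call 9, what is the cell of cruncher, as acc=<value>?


Do: shelfsys.pen[p='/trusman/dri'; c='kusa']
See: created
Do: shelfsys.carve[p='/trusman/pek/slo']
See: ok
Do: shelfsys.survey[p='/trusman/pek/slo']
See: []
Do: shelfsys.pen[p='/trusman/pek/zismocro'; c='troku']
See: created
Do: shelfsys.readout[p='/trusman/pek/zismocro']
See: troku
Do: cruncher.seed[x='-23/11']
See: -23/11
Do: cruncher.upend[]
See: -11/23
Do: shelfsys.carve[p='/trusman/pek/slo/fusma']
See: ok
Do: cruncher.raiseby[x='-64']
See: -1483/23

Answer: acc=-1483/23


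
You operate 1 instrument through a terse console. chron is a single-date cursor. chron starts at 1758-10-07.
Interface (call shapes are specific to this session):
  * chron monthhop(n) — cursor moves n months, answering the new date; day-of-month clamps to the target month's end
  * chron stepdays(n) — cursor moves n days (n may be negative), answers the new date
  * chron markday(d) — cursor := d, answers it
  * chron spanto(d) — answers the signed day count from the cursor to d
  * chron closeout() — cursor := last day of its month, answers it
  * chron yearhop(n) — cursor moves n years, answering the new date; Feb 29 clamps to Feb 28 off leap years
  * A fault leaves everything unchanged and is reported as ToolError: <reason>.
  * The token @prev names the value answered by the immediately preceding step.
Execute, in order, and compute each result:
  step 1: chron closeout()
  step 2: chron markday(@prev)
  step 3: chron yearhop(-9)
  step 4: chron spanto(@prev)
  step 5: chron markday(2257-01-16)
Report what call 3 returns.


>>> chron closeout
= 1758-10-31
>>> chron markday @prev
= 1758-10-31
>>> chron yearhop -9
= 1749-10-31
>>> chron spanto @prev
= 0
>>> chron markday 2257-01-16
= 2257-01-16

Answer: 1749-10-31


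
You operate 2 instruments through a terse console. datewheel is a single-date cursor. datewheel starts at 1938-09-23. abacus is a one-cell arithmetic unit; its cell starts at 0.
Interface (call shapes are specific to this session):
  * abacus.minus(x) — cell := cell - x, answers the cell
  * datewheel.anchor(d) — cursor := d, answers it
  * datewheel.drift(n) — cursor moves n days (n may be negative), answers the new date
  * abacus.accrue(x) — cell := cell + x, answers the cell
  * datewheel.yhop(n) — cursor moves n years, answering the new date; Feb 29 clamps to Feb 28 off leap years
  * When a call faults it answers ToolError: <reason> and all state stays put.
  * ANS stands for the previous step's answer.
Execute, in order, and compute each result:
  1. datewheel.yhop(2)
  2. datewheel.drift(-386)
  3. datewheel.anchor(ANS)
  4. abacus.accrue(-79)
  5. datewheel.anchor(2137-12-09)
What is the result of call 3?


Answer: 1939-09-03

Derivation:
·→ datewheel.yhop(2)
·← 1940-09-23
·→ datewheel.drift(-386)
·← 1939-09-03
·→ datewheel.anchor(ANS)
·← 1939-09-03
·→ abacus.accrue(-79)
·← -79
·→ datewheel.anchor(2137-12-09)
·← 2137-12-09


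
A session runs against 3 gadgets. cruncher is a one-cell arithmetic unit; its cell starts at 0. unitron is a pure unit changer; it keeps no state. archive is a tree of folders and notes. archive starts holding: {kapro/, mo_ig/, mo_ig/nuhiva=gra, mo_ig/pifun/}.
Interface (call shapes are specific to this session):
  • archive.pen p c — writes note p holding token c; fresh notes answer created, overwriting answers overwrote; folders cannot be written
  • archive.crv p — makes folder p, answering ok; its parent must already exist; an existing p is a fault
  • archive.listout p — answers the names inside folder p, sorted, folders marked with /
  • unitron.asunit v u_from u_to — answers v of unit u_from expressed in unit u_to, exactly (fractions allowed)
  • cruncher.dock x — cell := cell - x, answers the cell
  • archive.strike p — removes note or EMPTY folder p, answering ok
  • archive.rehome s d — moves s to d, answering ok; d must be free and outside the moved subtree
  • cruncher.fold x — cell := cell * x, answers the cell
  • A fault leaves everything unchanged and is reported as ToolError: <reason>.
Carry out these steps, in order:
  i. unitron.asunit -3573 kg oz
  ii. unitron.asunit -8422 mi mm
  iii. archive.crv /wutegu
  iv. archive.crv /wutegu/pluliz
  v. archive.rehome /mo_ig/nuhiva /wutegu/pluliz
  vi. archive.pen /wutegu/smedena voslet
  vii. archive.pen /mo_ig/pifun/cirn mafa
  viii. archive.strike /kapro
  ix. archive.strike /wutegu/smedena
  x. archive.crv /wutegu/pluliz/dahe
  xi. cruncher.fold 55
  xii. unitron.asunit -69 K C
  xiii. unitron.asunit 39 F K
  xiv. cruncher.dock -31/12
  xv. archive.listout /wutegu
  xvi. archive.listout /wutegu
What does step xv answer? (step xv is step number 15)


% 1. asunit(v: -3573, u_from: kg, u_to: oz) ~> -5716800000000/45359237
% 2. asunit(v: -8422, u_from: mi, u_to: mm) ~> -13553895168
% 3. crv(p: /wutegu) ~> ok
% 4. crv(p: /wutegu/pluliz) ~> ok
% 5. rehome(s: /mo_ig/nuhiva, d: /wutegu/pluliz) ~> ToolError: exists
% 6. pen(p: /wutegu/smedena, c: voslet) ~> created
% 7. pen(p: /mo_ig/pifun/cirn, c: mafa) ~> created
% 8. strike(p: /kapro) ~> ok
% 9. strike(p: /wutegu/smedena) ~> ok
% 10. crv(p: /wutegu/pluliz/dahe) ~> ok
% 11. fold(x: 55) ~> 0
% 12. asunit(v: -69, u_from: K, u_to: C) ~> -6843/20
% 13. asunit(v: 39, u_from: F, u_to: K) ~> 49867/180
% 14. dock(x: -31/12) ~> 31/12
% 15. listout(p: /wutegu) ~> [pluliz/]
% 16. listout(p: /wutegu) ~> [pluliz/]

Answer: [pluliz/]


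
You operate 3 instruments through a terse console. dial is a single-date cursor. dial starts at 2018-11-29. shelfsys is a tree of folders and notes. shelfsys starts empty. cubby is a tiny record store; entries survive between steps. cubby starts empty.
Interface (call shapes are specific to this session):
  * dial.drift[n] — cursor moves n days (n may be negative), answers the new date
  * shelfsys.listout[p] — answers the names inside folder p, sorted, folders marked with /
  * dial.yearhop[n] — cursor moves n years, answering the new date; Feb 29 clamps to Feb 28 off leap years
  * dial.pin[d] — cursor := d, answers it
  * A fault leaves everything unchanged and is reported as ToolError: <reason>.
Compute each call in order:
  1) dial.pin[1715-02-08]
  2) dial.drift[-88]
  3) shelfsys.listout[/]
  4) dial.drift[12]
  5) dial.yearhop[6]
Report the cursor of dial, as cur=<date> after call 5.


Answer: cur=1720-11-24

Derivation:
Act: pin[d: 1715-02-08]
Obs: 1715-02-08
Act: drift[n: -88]
Obs: 1714-11-12
Act: listout[p: /]
Obs: []
Act: drift[n: 12]
Obs: 1714-11-24
Act: yearhop[n: 6]
Obs: 1720-11-24


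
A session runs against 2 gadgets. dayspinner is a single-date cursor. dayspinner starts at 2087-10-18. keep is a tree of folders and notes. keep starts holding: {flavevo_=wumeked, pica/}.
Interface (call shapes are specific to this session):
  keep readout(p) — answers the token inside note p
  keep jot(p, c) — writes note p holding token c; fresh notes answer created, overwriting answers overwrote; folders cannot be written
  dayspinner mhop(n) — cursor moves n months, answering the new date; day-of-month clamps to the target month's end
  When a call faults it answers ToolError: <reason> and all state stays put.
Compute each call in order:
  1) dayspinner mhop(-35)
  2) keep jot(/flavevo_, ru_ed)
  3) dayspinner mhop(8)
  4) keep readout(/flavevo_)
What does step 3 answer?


Answer: 2085-07-18

Derivation:
Step: dayspinner mhop[n: -35]
Result: 2084-11-18
Step: keep jot[p: /flavevo_; c: ru_ed]
Result: overwrote
Step: dayspinner mhop[n: 8]
Result: 2085-07-18
Step: keep readout[p: /flavevo_]
Result: ru_ed


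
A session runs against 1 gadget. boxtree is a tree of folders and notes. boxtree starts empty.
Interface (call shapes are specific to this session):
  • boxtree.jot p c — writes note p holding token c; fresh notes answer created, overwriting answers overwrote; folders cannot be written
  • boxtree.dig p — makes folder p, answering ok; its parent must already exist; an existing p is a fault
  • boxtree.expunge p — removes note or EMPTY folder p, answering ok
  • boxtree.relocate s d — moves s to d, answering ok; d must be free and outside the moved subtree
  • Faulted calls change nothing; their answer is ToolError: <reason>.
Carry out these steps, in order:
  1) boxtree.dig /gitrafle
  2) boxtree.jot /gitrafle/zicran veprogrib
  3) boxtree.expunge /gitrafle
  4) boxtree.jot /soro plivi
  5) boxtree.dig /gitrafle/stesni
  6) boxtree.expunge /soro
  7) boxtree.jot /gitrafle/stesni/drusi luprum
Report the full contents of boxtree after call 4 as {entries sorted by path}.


Answer: {gitrafle/, gitrafle/zicran=veprogrib, soro=plivi}

Derivation:
→ dig(p=/gitrafle)
← ok
→ jot(p=/gitrafle/zicran, c=veprogrib)
← created
→ expunge(p=/gitrafle)
← ToolError: not empty
→ jot(p=/soro, c=plivi)
← created
→ dig(p=/gitrafle/stesni)
← ok
→ expunge(p=/soro)
← ok
→ jot(p=/gitrafle/stesni/drusi, c=luprum)
← created


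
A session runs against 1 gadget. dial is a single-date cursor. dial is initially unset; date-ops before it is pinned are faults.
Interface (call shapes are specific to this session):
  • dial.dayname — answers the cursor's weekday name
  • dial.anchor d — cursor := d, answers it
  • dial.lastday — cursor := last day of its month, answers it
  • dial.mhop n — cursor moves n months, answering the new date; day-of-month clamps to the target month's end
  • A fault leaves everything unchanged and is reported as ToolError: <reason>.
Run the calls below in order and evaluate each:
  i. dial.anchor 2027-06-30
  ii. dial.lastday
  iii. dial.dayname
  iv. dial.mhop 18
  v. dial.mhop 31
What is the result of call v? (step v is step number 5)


-- anchor(d: 2027-06-30) == 2027-06-30
-- lastday() == 2027-06-30
-- dayname() == Wednesday
-- mhop(n: 18) == 2028-12-30
-- mhop(n: 31) == 2031-07-30

Answer: 2031-07-30


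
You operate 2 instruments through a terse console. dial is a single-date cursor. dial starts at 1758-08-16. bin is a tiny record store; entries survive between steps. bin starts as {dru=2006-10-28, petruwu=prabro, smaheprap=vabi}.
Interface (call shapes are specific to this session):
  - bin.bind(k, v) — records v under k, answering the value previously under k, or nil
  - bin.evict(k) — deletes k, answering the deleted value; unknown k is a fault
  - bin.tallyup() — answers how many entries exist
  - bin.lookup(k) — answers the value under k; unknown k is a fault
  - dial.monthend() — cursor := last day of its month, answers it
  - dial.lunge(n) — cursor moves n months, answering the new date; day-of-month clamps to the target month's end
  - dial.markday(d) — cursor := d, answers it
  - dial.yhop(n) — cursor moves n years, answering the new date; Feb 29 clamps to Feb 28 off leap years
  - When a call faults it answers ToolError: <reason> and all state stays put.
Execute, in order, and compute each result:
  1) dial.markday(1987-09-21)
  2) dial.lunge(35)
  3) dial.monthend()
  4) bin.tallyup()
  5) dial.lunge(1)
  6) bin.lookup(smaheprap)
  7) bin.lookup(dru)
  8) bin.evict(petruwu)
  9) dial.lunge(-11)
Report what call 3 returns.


Answer: 1990-08-31

Derivation:
# dial.markday(d→1987-09-21) == 1987-09-21
# dial.lunge(n→35) == 1990-08-21
# dial.monthend() == 1990-08-31
# bin.tallyup() == 3
# dial.lunge(n→1) == 1990-09-30
# bin.lookup(k→smaheprap) == vabi
# bin.lookup(k→dru) == 2006-10-28
# bin.evict(k→petruwu) == prabro
# dial.lunge(n→-11) == 1989-10-30


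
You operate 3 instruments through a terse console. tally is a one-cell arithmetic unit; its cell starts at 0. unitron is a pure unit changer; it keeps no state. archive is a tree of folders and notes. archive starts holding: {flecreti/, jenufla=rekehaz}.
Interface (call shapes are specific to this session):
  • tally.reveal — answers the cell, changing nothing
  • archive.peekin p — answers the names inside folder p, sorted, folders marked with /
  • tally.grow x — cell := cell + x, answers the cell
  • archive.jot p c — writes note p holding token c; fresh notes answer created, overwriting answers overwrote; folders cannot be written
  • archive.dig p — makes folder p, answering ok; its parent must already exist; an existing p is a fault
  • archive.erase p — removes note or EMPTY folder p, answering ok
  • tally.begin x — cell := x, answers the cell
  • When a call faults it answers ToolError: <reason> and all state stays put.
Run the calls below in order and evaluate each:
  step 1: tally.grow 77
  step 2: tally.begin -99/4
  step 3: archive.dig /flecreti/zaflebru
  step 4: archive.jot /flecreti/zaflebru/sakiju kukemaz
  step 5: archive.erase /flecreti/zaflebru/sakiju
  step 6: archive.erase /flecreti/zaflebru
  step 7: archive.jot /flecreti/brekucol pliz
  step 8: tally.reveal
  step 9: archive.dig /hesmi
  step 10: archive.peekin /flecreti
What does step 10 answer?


Answer: [brekucol]

Derivation:
I call tally.grow(x=77), — result: 77.
Next I call tally.begin(x=-99/4), giving -99/4.
Calling archive.dig(p=/flecreti/zaflebru), — result: ok.
Now I run archive.jot(p=/flecreti/zaflebru/sakiju, c=kukemaz), → created.
Then archive.erase(p=/flecreti/zaflebru/sakiju), which returns ok.
Invoking archive.erase(p=/flecreti/zaflebru), yielding ok.
Next I call archive.jot(p=/flecreti/brekucol, c=pliz): created.
Now I run tally.reveal(), giving -99/4.
Now I run archive.dig(p=/hesmi): ok.
I run archive.peekin(p=/flecreti), and get [brekucol].


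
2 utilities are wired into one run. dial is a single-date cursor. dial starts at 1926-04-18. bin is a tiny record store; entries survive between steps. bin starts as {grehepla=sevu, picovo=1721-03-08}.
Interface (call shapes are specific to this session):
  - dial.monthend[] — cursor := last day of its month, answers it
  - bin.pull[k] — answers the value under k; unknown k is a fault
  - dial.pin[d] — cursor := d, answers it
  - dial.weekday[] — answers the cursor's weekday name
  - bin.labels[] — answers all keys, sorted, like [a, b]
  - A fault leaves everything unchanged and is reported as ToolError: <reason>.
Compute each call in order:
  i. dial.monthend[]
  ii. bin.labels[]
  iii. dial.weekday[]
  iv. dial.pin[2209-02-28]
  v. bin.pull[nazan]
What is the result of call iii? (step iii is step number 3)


;; 1. dial.monthend() -> 1926-04-30
;; 2. bin.labels() -> [grehepla, picovo]
;; 3. dial.weekday() -> Friday
;; 4. dial.pin(2209-02-28) -> 2209-02-28
;; 5. bin.pull(nazan) -> ToolError: no such key nazan

Answer: Friday


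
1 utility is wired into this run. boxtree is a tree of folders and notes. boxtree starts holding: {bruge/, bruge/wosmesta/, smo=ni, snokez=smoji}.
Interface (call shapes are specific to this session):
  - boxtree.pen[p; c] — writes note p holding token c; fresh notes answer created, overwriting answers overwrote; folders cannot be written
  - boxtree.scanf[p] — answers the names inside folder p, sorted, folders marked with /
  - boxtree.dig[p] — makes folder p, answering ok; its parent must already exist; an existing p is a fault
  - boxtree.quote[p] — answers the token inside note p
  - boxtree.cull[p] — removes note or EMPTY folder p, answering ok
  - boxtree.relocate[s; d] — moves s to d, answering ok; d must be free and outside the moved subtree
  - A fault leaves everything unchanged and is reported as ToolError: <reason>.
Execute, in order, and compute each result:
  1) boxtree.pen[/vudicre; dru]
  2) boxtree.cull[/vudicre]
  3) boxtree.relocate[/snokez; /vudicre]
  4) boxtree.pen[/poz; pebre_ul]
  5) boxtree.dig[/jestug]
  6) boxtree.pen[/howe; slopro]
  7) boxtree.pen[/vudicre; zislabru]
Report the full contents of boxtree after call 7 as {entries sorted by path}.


Answer: {bruge/, bruge/wosmesta/, howe=slopro, jestug/, poz=pebre_ul, smo=ni, vudicre=zislabru}

Derivation:
-- boxtree.pen(/vudicre, dru) -> created
-- boxtree.cull(/vudicre) -> ok
-- boxtree.relocate(/snokez, /vudicre) -> ok
-- boxtree.pen(/poz, pebre_ul) -> created
-- boxtree.dig(/jestug) -> ok
-- boxtree.pen(/howe, slopro) -> created
-- boxtree.pen(/vudicre, zislabru) -> overwrote


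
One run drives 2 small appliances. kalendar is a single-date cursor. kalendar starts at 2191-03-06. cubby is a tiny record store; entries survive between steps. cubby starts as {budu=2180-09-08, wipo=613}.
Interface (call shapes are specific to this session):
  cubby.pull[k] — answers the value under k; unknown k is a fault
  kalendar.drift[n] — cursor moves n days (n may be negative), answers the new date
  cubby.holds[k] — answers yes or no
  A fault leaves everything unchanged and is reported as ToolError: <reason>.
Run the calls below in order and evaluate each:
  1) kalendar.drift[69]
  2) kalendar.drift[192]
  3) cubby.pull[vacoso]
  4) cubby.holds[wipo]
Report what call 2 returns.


Answer: 2191-11-22

Derivation:
% drift(n: 69) -> 2191-05-14
% drift(n: 192) -> 2191-11-22
% pull(k: vacoso) -> ToolError: no such key vacoso
% holds(k: wipo) -> yes


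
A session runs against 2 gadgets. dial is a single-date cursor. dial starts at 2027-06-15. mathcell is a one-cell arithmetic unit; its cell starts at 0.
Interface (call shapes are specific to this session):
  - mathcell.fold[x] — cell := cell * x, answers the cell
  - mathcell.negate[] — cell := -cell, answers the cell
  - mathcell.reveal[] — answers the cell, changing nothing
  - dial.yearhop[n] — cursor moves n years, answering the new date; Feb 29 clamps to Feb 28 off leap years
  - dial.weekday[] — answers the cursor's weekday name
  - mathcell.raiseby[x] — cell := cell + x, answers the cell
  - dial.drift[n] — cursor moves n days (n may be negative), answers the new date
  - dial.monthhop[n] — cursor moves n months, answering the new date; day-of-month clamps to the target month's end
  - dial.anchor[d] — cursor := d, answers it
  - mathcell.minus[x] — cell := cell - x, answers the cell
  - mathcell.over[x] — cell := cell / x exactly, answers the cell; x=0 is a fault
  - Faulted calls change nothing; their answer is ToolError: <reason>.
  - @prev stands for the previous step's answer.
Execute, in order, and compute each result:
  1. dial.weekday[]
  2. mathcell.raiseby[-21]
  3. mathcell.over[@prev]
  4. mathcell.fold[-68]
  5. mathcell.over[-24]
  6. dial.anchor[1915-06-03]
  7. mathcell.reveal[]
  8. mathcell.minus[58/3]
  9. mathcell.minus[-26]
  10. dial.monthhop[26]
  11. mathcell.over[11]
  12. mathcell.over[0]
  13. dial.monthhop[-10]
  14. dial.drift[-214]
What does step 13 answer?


Next I call dial.weekday: Tuesday.
Using mathcell.raiseby passing x='-21', yielding -21.
I use mathcell.over passing x='@prev', and see 1.
Invoking mathcell.fold passing x='-68', → -68.
I try mathcell.over passing x='-24', which returns 17/6.
Then dial.anchor passing d='1915-06-03', — result: 1915-06-03.
Invoking mathcell.reveal(): 17/6.
I use mathcell.minus passing x='58/3': -33/2.
Calling mathcell.minus passing x='-26', which returns 19/2.
Now I run dial.monthhop passing n='26': 1917-08-03.
I use mathcell.over passing x='11', → 19/22.
Invoking mathcell.over passing x='0', giving ToolError: division by zero.
I call dial.monthhop passing n='-10', and get 1916-10-03.
Then dial.drift passing n='-214', which returns 1916-03-03.

Answer: 1916-10-03


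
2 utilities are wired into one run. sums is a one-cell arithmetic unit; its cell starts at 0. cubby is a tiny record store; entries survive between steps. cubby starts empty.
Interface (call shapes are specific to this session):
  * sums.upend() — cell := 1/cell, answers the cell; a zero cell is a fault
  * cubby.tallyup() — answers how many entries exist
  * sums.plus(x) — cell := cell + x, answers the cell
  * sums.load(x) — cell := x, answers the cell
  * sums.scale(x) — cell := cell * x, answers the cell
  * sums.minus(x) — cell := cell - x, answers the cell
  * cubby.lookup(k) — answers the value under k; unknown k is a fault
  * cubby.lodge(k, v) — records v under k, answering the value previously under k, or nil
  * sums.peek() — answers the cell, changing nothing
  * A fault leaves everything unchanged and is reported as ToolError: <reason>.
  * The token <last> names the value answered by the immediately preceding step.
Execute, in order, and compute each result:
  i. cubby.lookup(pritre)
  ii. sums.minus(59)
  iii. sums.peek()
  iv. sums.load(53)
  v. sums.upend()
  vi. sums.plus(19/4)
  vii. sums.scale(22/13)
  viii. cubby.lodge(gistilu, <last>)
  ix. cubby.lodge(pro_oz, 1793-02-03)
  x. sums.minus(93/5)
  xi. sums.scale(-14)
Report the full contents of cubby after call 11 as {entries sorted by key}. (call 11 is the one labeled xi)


Answer: {gistilu=11121/1378, pro_oz=1793-02-03}

Derivation:
>> lookup(k→pritre)
<< ToolError: no such key pritre
>> minus(x→59)
<< -59
>> peek()
<< -59
>> load(x→53)
<< 53
>> upend()
<< 1/53
>> plus(x→19/4)
<< 1011/212
>> scale(x→22/13)
<< 11121/1378
>> lodge(k→gistilu, v→<last>)
<< nil
>> lodge(k→pro_oz, v→1793-02-03)
<< nil
>> minus(x→93/5)
<< -72549/6890
>> scale(x→-14)
<< 507843/3445


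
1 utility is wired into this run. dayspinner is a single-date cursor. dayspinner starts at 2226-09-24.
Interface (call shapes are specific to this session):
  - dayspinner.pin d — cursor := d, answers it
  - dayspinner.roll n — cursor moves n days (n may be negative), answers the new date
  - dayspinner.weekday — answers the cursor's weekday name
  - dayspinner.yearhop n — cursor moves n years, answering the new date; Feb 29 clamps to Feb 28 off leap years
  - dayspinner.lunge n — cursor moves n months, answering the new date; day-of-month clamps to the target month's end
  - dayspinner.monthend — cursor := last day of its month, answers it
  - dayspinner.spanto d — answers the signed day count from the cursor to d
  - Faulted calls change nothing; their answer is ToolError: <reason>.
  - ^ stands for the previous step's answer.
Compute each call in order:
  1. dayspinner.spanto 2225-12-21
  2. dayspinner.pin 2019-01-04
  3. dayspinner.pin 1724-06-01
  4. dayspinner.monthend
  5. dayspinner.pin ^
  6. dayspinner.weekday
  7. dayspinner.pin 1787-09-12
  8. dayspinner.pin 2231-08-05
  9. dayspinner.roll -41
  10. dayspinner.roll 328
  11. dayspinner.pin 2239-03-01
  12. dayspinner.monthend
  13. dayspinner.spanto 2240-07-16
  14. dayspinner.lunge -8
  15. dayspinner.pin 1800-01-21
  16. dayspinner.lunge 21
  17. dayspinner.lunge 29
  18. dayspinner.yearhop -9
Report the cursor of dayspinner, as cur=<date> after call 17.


I use dayspinner.spanto passing d: 2225-12-21, yielding -277.
Using dayspinner.pin passing d: 2019-01-04, and observe 2019-01-04.
I try dayspinner.pin passing d: 1724-06-01, and see 1724-06-01.
I run dayspinner.monthend(), giving 1724-06-30.
I use dayspinner.pin passing d: ^, yielding 1724-06-30.
Next I call dayspinner.weekday: Friday.
Then dayspinner.pin passing d: 1787-09-12: 1787-09-12.
I use dayspinner.pin passing d: 2231-08-05, and observe 2231-08-05.
Next I call dayspinner.roll passing n: -41, → 2231-06-25.
I invoke dayspinner.roll passing n: 328, giving 2232-05-18.
Invoking dayspinner.pin passing d: 2239-03-01, and see 2239-03-01.
Invoking dayspinner.monthend, which returns 2239-03-31.
Now I run dayspinner.spanto passing d: 2240-07-16, → 473.
Using dayspinner.lunge passing n: -8, and see 2238-07-31.
Using dayspinner.pin passing d: 1800-01-21, → 1800-01-21.
Now I run dayspinner.lunge passing n: 21, giving 1801-10-21.
I use dayspinner.lunge passing n: 29: 1804-03-21.
I use dayspinner.yearhop passing n: -9, giving 1795-03-21.

Answer: cur=1804-03-21


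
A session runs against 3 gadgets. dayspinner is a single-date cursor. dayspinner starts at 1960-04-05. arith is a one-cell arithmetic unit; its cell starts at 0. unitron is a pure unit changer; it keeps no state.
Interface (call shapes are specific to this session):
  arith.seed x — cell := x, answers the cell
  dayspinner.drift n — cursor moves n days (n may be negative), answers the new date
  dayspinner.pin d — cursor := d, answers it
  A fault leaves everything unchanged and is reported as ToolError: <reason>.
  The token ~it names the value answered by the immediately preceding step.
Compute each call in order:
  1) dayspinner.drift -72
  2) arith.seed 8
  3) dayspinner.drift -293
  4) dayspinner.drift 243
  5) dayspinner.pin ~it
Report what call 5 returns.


-- drift(n→-72) : 1960-01-24
-- seed(x→8) : 8
-- drift(n→-293) : 1959-04-06
-- drift(n→243) : 1959-12-05
-- pin(d→~it) : 1959-12-05

Answer: 1959-12-05


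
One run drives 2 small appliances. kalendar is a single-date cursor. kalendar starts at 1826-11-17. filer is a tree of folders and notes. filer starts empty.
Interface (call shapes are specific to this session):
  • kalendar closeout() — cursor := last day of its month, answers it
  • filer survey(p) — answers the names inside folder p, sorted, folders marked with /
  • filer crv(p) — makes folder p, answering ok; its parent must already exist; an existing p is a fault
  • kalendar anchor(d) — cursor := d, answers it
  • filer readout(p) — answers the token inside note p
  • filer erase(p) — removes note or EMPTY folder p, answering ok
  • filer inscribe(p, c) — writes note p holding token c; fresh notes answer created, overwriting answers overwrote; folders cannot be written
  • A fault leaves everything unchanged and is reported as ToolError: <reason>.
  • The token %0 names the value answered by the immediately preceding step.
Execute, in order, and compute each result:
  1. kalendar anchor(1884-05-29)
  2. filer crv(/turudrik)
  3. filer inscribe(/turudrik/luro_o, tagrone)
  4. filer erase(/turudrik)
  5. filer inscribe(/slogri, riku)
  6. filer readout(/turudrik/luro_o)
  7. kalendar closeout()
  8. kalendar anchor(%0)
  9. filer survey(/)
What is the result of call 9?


Answer: [slogri, turudrik/]

Derivation:
> kalendar anchor d→1884-05-29
:: 1884-05-29
> filer crv p→/turudrik
:: ok
> filer inscribe p→/turudrik/luro_o c→tagrone
:: created
> filer erase p→/turudrik
:: ToolError: not empty
> filer inscribe p→/slogri c→riku
:: created
> filer readout p→/turudrik/luro_o
:: tagrone
> kalendar closeout
:: 1884-05-31
> kalendar anchor d→%0
:: 1884-05-31
> filer survey p→/
:: [slogri, turudrik/]


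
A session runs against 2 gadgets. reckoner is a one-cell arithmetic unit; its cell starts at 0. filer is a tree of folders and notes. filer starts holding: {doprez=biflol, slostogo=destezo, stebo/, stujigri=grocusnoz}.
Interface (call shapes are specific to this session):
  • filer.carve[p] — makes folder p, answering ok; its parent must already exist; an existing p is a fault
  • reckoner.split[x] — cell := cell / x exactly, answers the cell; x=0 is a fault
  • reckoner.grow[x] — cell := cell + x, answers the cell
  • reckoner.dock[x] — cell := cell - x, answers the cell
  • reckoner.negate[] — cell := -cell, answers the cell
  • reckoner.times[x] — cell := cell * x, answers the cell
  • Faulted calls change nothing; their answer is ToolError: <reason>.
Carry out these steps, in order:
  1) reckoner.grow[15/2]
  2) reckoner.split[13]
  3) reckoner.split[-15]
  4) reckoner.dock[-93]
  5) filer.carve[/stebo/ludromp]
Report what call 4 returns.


-- 1. grow(15/2) : 15/2
-- 2. split(13) : 15/26
-- 3. split(-15) : -1/26
-- 4. dock(-93) : 2417/26
-- 5. carve(/stebo/ludromp) : ok

Answer: 2417/26


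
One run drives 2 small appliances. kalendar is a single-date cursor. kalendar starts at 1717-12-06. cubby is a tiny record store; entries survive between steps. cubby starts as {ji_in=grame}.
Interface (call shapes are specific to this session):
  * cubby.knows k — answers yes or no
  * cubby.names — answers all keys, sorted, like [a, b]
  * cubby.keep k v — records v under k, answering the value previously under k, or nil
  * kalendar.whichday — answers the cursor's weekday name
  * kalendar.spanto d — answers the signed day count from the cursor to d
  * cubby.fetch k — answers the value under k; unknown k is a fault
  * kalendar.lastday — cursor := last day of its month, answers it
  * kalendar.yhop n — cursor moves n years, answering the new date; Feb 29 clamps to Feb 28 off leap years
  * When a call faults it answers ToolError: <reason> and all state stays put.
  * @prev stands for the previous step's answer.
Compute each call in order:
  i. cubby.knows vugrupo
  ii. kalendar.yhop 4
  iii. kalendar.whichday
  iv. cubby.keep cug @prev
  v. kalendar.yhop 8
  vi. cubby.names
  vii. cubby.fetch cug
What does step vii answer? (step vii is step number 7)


Answer: Saturday

Derivation:
% knows k=vugrupo
[out] no
% yhop n=4
[out] 1721-12-06
% whichday
[out] Saturday
% keep k=cug v=@prev
[out] nil
% yhop n=8
[out] 1729-12-06
% names
[out] [cug, ji_in]
% fetch k=cug
[out] Saturday


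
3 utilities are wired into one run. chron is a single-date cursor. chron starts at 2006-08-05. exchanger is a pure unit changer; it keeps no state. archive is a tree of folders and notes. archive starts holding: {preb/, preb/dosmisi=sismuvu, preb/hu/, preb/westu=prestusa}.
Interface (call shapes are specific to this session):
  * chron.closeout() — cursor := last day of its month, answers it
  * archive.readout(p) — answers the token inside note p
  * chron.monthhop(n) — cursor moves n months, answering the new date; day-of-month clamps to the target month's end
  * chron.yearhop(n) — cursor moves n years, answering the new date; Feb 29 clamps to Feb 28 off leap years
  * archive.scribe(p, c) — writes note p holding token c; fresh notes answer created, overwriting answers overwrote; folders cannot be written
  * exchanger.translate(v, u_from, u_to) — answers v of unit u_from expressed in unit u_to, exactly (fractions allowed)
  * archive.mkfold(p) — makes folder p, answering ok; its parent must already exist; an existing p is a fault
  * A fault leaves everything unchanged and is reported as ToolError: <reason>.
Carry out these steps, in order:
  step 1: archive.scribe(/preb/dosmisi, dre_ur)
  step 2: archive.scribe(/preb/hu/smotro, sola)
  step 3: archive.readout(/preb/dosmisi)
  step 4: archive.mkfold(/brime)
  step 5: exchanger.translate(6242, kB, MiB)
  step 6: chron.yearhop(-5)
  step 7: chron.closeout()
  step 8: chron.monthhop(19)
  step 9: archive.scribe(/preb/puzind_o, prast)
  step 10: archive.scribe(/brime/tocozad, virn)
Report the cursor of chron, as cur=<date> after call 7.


Answer: cur=2001-08-31

Derivation:
Do: archive.scribe[p=/preb/dosmisi; c=dre_ur]
See: overwrote
Do: archive.scribe[p=/preb/hu/smotro; c=sola]
See: created
Do: archive.readout[p=/preb/dosmisi]
See: dre_ur
Do: archive.mkfold[p=/brime]
See: ok
Do: exchanger.translate[v=6242; u_from=kB; u_to=MiB]
See: 390125/65536
Do: chron.yearhop[n=-5]
See: 2001-08-05
Do: chron.closeout[]
See: 2001-08-31
Do: chron.monthhop[n=19]
See: 2003-03-31
Do: archive.scribe[p=/preb/puzind_o; c=prast]
See: created
Do: archive.scribe[p=/brime/tocozad; c=virn]
See: created


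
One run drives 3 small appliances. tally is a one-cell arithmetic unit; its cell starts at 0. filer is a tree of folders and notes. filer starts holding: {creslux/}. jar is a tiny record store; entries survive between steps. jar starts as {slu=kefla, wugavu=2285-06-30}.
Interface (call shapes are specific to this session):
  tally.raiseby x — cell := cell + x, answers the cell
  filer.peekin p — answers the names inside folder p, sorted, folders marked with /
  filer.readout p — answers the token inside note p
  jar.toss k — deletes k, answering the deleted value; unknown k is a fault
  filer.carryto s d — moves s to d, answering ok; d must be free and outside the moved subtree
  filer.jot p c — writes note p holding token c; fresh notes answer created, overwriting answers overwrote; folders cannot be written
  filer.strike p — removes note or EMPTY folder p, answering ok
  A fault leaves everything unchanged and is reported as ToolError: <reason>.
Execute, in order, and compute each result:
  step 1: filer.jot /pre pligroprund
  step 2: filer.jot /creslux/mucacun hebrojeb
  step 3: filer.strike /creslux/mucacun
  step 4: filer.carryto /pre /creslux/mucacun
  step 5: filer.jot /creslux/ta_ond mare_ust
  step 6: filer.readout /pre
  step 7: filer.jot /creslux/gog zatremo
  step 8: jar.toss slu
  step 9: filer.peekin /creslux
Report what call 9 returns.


→ filer.jot(p: /pre, c: pligroprund)
← created
→ filer.jot(p: /creslux/mucacun, c: hebrojeb)
← created
→ filer.strike(p: /creslux/mucacun)
← ok
→ filer.carryto(s: /pre, d: /creslux/mucacun)
← ok
→ filer.jot(p: /creslux/ta_ond, c: mare_ust)
← created
→ filer.readout(p: /pre)
← ToolError: not found
→ filer.jot(p: /creslux/gog, c: zatremo)
← created
→ jar.toss(k: slu)
← kefla
→ filer.peekin(p: /creslux)
← [gog, mucacun, ta_ond]

Answer: [gog, mucacun, ta_ond]


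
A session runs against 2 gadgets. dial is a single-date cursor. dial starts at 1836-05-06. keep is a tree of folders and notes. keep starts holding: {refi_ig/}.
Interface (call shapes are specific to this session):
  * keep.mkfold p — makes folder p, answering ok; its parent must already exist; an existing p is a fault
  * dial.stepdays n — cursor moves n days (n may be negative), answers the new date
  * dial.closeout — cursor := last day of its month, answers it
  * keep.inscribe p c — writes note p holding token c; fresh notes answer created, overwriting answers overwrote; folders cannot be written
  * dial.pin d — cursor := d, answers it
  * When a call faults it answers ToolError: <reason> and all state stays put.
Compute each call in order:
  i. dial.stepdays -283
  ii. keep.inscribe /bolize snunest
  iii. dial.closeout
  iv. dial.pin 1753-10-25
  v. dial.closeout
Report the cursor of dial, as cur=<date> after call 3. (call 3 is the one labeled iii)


Act: stepdays[n='-283']
Obs: 1835-07-28
Act: inscribe[p='/bolize'; c='snunest']
Obs: created
Act: closeout[]
Obs: 1835-07-31
Act: pin[d='1753-10-25']
Obs: 1753-10-25
Act: closeout[]
Obs: 1753-10-31

Answer: cur=1835-07-31
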